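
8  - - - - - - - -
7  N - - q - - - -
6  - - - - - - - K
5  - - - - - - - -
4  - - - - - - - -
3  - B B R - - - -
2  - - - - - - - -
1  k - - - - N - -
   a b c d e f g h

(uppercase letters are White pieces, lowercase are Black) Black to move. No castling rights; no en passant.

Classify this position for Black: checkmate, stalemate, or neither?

neither

Black to move; black king on a1.
In check: yes, from the white bishop on c3.
King squares — b1: available; a2: attacked by Bb3; b2: attacked by Bc3.
Legal moves for Black: Kb1.
Black is in check but has 1 legal move → neither.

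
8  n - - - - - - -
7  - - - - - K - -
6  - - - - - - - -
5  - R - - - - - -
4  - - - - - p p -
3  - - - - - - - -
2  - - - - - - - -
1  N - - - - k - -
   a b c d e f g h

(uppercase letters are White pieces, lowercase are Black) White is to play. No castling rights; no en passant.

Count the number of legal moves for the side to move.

White to move; king on f7.
In check: no.
Legal moves: Kg8, Kf8, Ke8, Kg7, Ke7, Kg6, Kf6, Ke6, Rb8, Rb7, Rb6, Rh5, Rg5, Rf5, Re5, Rd5, Rc5, Ra5, Rb4, Rb3, Rb2, Rb1+, Nb3, Nc2.
Count: 24.

24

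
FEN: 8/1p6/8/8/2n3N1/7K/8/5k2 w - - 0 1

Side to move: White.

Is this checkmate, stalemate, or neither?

White to move; white king on h3.
In check: no.
Legal moves for White: Nh6, Nf6, Ne5, Ne3+, Nh2+, Nf2, Kh4, Kg3, Kh2.
White has 9 legal moves and is not in check → neither.

neither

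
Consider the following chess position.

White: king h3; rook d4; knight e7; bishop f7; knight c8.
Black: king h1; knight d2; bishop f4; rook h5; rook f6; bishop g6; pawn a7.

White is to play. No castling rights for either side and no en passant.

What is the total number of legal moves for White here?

White to move; king on h3.
In check: yes, from the black rook on h5.
Legal moves: Kg4.
Count: 1.

1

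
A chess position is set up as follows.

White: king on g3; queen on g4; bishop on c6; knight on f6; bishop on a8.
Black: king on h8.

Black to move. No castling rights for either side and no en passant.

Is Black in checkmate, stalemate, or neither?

stalemate

Black to move; black king on h8.
In check: no.
King squares — g7: attacked by Qg4; h7: attacked by Nf6; g8: attacked by Qg4.
Legal moves for Black: none.
Not in check and no legal moves → stalemate.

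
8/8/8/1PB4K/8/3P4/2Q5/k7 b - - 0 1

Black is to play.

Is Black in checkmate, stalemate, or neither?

stalemate

Black to move; black king on a1.
In check: no.
King squares — b1: attacked by Qc2; a2: attacked by Qc2; b2: attacked by Qc2.
Legal moves for Black: none.
Not in check and no legal moves → stalemate.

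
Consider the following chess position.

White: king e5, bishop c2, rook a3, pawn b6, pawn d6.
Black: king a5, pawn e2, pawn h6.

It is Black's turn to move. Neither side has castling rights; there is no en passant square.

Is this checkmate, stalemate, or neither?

neither

Black to move; black king on a5.
In check: yes, from the white rook on a3.
King squares — a4: attacked by Bc2; b4: available; b5: available; a6: attacked by Ra3; b6: available.
Legal moves for Black: Kxb6, Kb5, Kb4.
Black is in check but has 3 legal moves → neither.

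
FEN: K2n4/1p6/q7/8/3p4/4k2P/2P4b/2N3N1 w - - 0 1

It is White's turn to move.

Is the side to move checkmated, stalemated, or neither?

White to move; white king on a8.
In check: yes, from the black queen on a6.
King squares — a7: attacked by Qa6; b7: attacked by Qa6; b8: attacked by Bh2.
Legal moves for White: none.
In check with no legal moves → checkmate.

checkmate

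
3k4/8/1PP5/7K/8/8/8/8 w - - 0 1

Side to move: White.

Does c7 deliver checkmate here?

no

After c7: black king on d8; in check: yes, from the white pawn on c7.
Black has 4 legal replies: Ke8, Kc8, Ke7, Kd7.
In check but a legal move exists → not checkmate.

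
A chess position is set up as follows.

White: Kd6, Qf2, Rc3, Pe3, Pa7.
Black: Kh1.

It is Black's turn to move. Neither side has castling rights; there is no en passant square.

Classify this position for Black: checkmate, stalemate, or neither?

Black to move; black king on h1.
In check: no.
King squares — g1: attacked by Qf2; g2: attacked by Qf2; h2: attacked by Qf2.
Legal moves for Black: none.
Not in check and no legal moves → stalemate.

stalemate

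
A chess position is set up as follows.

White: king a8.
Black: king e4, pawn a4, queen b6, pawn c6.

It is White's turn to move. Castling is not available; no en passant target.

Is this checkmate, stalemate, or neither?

White to move; white king on a8.
In check: no.
King squares — a7: attacked by Qb6; b7: attacked by Qb6; b8: attacked by Qb6.
Legal moves for White: none.
Not in check and no legal moves → stalemate.

stalemate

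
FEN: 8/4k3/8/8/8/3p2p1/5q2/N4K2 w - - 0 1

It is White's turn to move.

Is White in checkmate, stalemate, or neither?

checkmate

White to move; white king on f1.
In check: yes, from the black queen on f2.
King squares — e1: attacked by Qf2; g1: attacked by Qf2; e2: attacked by Qf2; f2: attacked by Pg3; g2: attacked by Qf2.
Legal moves for White: none.
In check with no legal moves → checkmate.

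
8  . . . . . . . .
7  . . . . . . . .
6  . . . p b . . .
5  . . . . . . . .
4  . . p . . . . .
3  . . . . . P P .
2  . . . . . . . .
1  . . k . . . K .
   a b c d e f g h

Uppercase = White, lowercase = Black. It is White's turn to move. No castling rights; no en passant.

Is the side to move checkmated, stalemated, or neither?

neither

White to move; white king on g1.
In check: no.
Legal moves for White: Kh2, Kg2, Kf2, Kh1, Kf1, g4, f4.
White has 7 legal moves and is not in check → neither.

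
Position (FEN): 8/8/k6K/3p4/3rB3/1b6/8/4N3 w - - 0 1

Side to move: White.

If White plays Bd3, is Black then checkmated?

no

After Bd3: black king on a6; in check: yes, from the white bishop on d3.
Black has 7 legal replies: Kb7, Ka7, Kb6, Ka5, Rc4, Rxd3, Bc4.
In check but a legal move exists → not checkmate.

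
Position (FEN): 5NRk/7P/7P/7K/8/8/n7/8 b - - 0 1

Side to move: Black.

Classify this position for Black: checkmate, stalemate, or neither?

Black to move; black king on h8.
In check: yes, from the white rook on g8.
King squares — g7: attacked by Ph6; h7: attacked by Nf8; g8: attacked by Ph7.
Legal moves for Black: none.
In check with no legal moves → checkmate.

checkmate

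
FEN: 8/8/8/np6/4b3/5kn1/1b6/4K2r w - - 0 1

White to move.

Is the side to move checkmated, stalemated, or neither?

neither

White to move; white king on e1.
In check: yes, from the black rook on h1.
Legal moves for White: Kd2.
White is in check but has 1 legal move → neither.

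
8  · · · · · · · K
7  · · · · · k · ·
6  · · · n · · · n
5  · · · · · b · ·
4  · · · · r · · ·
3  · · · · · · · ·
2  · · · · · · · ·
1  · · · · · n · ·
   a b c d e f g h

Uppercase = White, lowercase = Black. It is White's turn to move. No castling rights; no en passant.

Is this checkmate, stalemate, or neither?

stalemate

White to move; white king on h8.
In check: no.
King squares — g7: attacked by Kf7; h7: attacked by Bf5; g8: attacked by Nh6.
Legal moves for White: none.
Not in check and no legal moves → stalemate.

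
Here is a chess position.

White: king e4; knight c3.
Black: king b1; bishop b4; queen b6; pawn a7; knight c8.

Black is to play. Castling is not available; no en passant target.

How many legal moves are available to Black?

Black to move; king on b1.
In check: yes, from the white knight on c3.
Legal moves: Kc2, Kb2, Kc1, Ka1, Bxc3.
Count: 5.

5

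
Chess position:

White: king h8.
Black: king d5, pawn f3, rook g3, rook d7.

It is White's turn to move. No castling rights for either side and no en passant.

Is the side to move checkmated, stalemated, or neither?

stalemate

White to move; white king on h8.
In check: no.
King squares — g7: attacked by Rg3; h7: attacked by Rd7; g8: attacked by Rg3.
Legal moves for White: none.
Not in check and no legal moves → stalemate.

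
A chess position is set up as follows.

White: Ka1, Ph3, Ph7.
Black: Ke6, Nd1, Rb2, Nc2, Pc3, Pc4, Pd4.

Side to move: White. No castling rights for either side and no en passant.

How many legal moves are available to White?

White to move; king on a1.
In check: yes, from the black knight on c2.
Legal moves: none.
Count: 0.

0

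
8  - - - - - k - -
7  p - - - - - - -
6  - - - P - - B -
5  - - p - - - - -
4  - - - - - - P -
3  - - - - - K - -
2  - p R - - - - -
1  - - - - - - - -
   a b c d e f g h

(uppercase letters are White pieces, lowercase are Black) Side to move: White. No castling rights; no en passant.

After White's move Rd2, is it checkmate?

no

After Rd2: black king on f8; in check: no.
Black is not in check, so this cannot be checkmate.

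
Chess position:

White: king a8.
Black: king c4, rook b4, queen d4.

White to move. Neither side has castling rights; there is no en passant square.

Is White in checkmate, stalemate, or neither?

stalemate

White to move; white king on a8.
In check: no.
King squares — a7: attacked by Qd4; b7: attacked by Rb4; b8: attacked by Rb4.
Legal moves for White: none.
Not in check and no legal moves → stalemate.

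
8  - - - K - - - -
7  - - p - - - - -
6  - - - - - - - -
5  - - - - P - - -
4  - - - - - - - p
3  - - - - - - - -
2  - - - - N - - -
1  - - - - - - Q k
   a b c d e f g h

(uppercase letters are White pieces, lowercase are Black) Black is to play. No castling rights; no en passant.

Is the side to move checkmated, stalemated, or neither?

Black to move; black king on h1.
In check: yes, from the white queen on g1.
King squares — g1: attacked by Ne2; g2: attacked by Qg1; h2: attacked by Qg1.
Legal moves for Black: none.
In check with no legal moves → checkmate.

checkmate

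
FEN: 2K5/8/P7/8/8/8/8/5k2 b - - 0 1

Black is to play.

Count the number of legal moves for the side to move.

Black to move; king on f1.
In check: no.
Legal moves: Kg2, Kf2, Ke2, Kg1, Ke1.
Count: 5.

5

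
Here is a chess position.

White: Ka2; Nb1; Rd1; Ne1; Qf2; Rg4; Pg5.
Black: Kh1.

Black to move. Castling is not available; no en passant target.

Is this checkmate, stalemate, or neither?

Black to move; black king on h1.
In check: no.
King squares — g1: attacked by Qf2; g2: attacked by Ne1; h2: attacked by Qf2.
Legal moves for Black: none.
Not in check and no legal moves → stalemate.

stalemate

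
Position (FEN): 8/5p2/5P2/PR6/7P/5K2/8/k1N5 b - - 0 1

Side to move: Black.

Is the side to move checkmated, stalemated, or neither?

Black to move; black king on a1.
In check: no.
King squares — b1: attacked by Rb5; a2: attacked by Nc1; b2: attacked by Rb5.
Legal moves for Black: none.
Not in check and no legal moves → stalemate.

stalemate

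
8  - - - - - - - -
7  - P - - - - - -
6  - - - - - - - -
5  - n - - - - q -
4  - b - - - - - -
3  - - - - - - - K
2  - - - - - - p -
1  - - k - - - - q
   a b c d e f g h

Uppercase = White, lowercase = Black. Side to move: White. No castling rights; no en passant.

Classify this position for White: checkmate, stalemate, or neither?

White to move; white king on h3.
In check: yes, from the black queen on h1.
King squares — g2: attacked by Qh1; h2: attacked by Qh1; g3: attacked by Qg5; g4: attacked by Qg5; h4: attacked by Qh1.
Legal moves for White: none.
In check with no legal moves → checkmate.

checkmate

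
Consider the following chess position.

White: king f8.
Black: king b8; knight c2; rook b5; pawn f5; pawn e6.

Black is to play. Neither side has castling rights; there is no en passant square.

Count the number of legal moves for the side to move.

Black to move; king on b8.
In check: no.
Legal moves: Kc8, Ka8, Kc7, Kb7, Ka7, Rb7, Rb6, Re5, Rd5, Rc5, Ra5, Rb4, Rb3, Rb2, Rb1, Nd4, Nb4, Ne3, Na3, Ne1, Na1, e5, f4.
Count: 23.

23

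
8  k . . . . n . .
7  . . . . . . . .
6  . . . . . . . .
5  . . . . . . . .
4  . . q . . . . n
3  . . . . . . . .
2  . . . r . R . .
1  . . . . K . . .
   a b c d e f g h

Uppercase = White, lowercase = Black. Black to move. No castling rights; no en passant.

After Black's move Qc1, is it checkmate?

yes

After Qc1: white king on e1; in check: yes, from the black queen on c1.
King squares — d1: attacked by Qc1; f1: attacked by Qc1; d2: attacked by Qc1; e2: attacked by Rd2; f2: own rook.
White has no legal moves → checkmate.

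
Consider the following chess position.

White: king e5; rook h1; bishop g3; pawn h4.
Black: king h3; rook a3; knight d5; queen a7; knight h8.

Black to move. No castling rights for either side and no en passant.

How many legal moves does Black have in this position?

3

Black to move; king on h3.
In check: yes, from the white rook on h1.
Legal moves: Kg4, Kxg3, Kg2.
Count: 3.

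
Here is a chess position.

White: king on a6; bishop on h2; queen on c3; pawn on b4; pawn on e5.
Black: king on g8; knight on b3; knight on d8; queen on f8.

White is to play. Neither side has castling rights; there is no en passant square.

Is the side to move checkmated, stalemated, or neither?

White to move; white king on a6.
In check: no.
Legal moves for White include: Ka7, Kb6, Kb5, Qc8, Qc7, Qc6, Qc5, Qd4, Qc4+, Qh3, Qg3+, Qf3, Qe3, Qd3, Qxb3+, Qd2, Qc2, Qb2, ... (list truncated; more exist).
White has legal moves and is not in check → neither.

neither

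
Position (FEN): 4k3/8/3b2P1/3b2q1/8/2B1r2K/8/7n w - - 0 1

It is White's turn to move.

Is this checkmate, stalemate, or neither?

checkmate

White to move; white king on h3.
In check: yes, from the black rook on e3.
King squares — g2: attacked by Bd5; h2: attacked by Bd6; g3: attacked by Nh1; g4: attacked by Qg5; h4: attacked by Qg5.
Legal moves for White: none.
In check with no legal moves → checkmate.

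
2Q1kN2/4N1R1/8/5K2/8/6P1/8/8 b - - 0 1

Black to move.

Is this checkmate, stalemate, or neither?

checkmate

Black to move; black king on e8.
In check: yes, from the white queen on c8.
King squares — d7: attacked by Qc8; e7: attacked by Rg7; f7: attacked by Rg7; d8: attacked by Qc8; f8: attacked by Qc8.
Legal moves for Black: none.
In check with no legal moves → checkmate.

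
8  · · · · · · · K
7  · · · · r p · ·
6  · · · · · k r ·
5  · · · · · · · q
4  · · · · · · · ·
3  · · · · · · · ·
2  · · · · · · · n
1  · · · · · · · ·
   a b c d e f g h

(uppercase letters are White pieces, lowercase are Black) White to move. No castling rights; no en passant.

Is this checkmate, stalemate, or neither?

checkmate

White to move; white king on h8.
In check: yes, from the black queen on h5.
King squares — g7: attacked by Kf6; h7: attacked by Qh5; g8: attacked by Rg6.
Legal moves for White: none.
In check with no legal moves → checkmate.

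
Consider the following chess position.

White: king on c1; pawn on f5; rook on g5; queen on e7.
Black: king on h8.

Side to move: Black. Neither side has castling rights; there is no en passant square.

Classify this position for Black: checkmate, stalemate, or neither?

stalemate

Black to move; black king on h8.
In check: no.
King squares — g7: attacked by Rg5; h7: attacked by Qe7; g8: attacked by Rg5.
Legal moves for Black: none.
Not in check and no legal moves → stalemate.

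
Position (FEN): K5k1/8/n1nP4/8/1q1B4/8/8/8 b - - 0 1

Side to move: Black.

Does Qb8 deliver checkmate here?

yes

After Qb8: white king on a8; in check: yes, from the black queen on b8.
King squares — a7: attacked by Nc6; b7: attacked by Qb8; b8: attacked by Na6.
White has no legal moves → checkmate.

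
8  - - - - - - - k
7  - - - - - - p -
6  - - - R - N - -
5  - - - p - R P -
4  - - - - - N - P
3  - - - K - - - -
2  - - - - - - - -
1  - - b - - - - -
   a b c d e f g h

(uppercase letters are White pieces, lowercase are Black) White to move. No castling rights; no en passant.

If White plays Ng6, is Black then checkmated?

yes

After Ng6: black king on h8; in check: yes, from the white knight on g6.
King squares — g7: own pawn; h7: attacked by Nf6; g8: attacked by Nf6.
Black has no legal moves → checkmate.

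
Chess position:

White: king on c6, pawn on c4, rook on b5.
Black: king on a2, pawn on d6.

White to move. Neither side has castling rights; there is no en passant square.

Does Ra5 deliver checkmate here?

no

After Ra5: black king on a2; in check: yes, from the white rook on a5.
Black has 3 legal replies: Kb3, Kb2, Kb1.
In check but a legal move exists → not checkmate.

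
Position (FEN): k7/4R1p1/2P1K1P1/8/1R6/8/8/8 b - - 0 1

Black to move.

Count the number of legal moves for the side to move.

0

Black to move; king on a8.
In check: no.
Legal moves: none.
Count: 0.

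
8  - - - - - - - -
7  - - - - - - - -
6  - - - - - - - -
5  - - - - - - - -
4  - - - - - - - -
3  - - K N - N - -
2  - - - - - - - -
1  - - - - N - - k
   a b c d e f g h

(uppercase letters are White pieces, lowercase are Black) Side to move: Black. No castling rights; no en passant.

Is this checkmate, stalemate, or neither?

stalemate

Black to move; black king on h1.
In check: no.
King squares — g1: attacked by Nf3; g2: attacked by Ne1; h2: attacked by Nf3.
Legal moves for Black: none.
Not in check and no legal moves → stalemate.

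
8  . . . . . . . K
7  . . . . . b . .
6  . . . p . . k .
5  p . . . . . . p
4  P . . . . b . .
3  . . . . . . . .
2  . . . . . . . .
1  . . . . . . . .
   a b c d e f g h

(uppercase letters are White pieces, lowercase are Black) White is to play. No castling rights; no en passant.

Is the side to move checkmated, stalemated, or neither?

stalemate

White to move; white king on h8.
In check: no.
King squares — g7: attacked by Kg6; h7: attacked by Kg6; g8: attacked by Bf7.
Legal moves for White: none.
Not in check and no legal moves → stalemate.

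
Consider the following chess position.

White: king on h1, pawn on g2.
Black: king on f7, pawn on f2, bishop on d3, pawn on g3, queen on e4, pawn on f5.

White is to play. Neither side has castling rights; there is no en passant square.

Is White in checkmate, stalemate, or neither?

stalemate

White to move; white king on h1.
In check: no.
King squares — g1: attacked by Pf2; g2: own pawn; h2: attacked by Pg3.
Legal moves for White: none.
Not in check and no legal moves → stalemate.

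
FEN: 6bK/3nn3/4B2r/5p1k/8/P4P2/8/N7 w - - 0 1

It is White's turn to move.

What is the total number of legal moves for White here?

White to move; king on h8.
In check: yes, from the black rook on h6.
Legal moves: Kg7.
Count: 1.

1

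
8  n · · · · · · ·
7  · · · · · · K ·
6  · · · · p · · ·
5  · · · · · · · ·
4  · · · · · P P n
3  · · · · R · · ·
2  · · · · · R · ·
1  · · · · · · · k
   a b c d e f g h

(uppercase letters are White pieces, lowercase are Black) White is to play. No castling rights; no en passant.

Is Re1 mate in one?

yes

After Re1: black king on h1; in check: yes, from the white rook on e1.
King squares — g1: attacked by Re1; g2: attacked by Rf2; h2: attacked by Rf2.
Black has no legal moves → checkmate.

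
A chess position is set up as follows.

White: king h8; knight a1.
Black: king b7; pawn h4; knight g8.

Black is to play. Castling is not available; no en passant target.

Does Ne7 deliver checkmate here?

no

After Ne7: white king on h8; in check: no.
White is not in check, so this cannot be checkmate.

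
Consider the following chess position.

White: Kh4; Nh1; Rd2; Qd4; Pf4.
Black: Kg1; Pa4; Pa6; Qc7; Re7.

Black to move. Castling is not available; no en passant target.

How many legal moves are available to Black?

3

Black to move; king on g1.
In check: yes, from the white queen on d4.
Legal moves: Kxh1, Kf1, Re3.
Count: 3.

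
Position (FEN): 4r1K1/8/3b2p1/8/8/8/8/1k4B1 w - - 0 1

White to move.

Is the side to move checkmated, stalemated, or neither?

White to move; white king on g8.
In check: yes, from the black rook on e8.
Legal moves for White: Kh7, Kg7, Kf7.
White is in check but has 3 legal moves → neither.

neither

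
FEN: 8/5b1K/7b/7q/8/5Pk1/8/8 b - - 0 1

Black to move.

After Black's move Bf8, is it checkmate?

yes

After Bf8: white king on h7; in check: yes, from the black queen on h5.
King squares — g6: attacked by Qh5; h6: attacked by Qh5; g7: attacked by Bf8; g8: attacked by Bf7; h8: attacked by Qh5.
White has no legal moves → checkmate.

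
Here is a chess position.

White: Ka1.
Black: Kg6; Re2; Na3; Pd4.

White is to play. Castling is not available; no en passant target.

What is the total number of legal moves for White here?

0

White to move; king on a1.
In check: no.
Legal moves: none.
Count: 0.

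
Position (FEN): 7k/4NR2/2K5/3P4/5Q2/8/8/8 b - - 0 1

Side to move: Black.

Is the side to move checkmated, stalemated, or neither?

stalemate

Black to move; black king on h8.
In check: no.
King squares — g7: attacked by Rf7; h7: attacked by Rf7; g8: attacked by Ne7.
Legal moves for Black: none.
Not in check and no legal moves → stalemate.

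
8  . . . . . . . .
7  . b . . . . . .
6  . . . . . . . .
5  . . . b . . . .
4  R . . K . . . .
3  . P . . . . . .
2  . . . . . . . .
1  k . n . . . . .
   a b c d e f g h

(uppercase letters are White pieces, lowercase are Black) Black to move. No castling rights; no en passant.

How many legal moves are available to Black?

Black to move; king on a1.
In check: yes, from the white rook on a4.
Legal moves: Kb2, Kb1, Na2.
Count: 3.

3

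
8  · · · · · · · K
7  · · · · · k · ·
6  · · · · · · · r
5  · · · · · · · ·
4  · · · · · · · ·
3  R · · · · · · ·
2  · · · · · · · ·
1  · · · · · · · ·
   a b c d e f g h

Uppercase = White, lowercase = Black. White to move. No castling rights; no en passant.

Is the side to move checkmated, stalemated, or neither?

White to move; white king on h8.
In check: yes, from the black rook on h6.
King squares — g7: attacked by Kf7; h7: attacked by Rh6; g8: attacked by Kf7.
Legal moves for White: none.
In check with no legal moves → checkmate.

checkmate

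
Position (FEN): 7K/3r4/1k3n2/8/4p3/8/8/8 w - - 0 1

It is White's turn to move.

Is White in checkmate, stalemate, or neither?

stalemate

White to move; white king on h8.
In check: no.
King squares — g7: attacked by Rd7; h7: attacked by Nf6; g8: attacked by Nf6.
Legal moves for White: none.
Not in check and no legal moves → stalemate.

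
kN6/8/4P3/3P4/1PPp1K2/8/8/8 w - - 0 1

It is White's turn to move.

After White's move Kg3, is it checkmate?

no

After Kg3: black king on a8; in check: no.
Black is not in check, so this cannot be checkmate.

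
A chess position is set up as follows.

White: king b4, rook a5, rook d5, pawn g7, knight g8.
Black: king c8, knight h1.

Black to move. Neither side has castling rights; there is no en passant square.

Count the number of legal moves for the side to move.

Black to move; king on c8.
In check: no.
Legal moves: Kb8, Kc7, Kb7, Ng3, Nf2.
Count: 5.

5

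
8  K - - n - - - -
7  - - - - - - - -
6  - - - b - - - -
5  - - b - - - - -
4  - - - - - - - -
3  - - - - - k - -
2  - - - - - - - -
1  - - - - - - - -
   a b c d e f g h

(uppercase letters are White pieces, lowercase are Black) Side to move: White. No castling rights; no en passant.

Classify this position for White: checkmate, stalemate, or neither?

White to move; white king on a8.
In check: no.
King squares — a7: attacked by Bc5; b7: attacked by Nd8; b8: attacked by Bd6.
Legal moves for White: none.
Not in check and no legal moves → stalemate.

stalemate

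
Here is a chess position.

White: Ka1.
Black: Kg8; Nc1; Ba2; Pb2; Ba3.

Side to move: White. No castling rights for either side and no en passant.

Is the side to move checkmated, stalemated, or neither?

White to move; white king on a1.
In check: yes, from the black pawn on b2.
King squares — b1: attacked by Ba2; a2: attacked by Nc1; b2: attacked by Ba3.
Legal moves for White: none.
In check with no legal moves → checkmate.

checkmate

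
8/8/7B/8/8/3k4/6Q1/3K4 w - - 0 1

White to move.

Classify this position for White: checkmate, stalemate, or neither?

neither

White to move; white king on d1.
In check: no.
Legal moves for White include: Bf8, Bg7, Bg5, Bf4, Be3, Bd2, Bc1, Qg8, Qa8, Qg7, Qb7, Qg6+, Qc6, Qg5, Qd5+, Qg4, Qe4+, Qh3+, ... (list truncated; more exist).
White has legal moves and is not in check → neither.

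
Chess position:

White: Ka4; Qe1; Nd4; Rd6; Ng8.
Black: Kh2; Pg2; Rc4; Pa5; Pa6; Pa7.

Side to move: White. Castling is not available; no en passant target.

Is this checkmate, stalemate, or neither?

neither

White to move; white king on a4.
In check: yes, from the black rook on c4.
King squares — a3: available; b3: available; b4: attacked by Rc4; a5: available; b5: attacked by Pa6.
Legal moves for White: Kxa5, Kb3, Ka3, Qb4.
White is in check but has 4 legal moves → neither.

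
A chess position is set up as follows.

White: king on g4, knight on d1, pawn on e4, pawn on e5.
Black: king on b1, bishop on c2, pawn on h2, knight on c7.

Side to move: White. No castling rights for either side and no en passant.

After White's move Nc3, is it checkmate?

no

After Nc3: black king on b1; in check: yes, from the white knight on c3.
Black has 3 legal replies: Kb2, Kc1, Ka1.
In check but a legal move exists → not checkmate.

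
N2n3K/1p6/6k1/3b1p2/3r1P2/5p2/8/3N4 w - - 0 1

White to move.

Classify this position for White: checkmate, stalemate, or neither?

neither

White to move; white king on h8.
In check: no.
Legal moves for White: Nc7, Nb6, Ne3, Nc3, Nf2, Nb2.
White has 6 legal moves and is not in check → neither.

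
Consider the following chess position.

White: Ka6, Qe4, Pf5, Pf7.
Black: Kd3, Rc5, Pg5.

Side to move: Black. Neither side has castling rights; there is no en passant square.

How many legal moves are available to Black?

3

Black to move; king on d3.
In check: yes, from the white queen on e4.
Legal moves: Kxe4, Kc3, Kd2.
Count: 3.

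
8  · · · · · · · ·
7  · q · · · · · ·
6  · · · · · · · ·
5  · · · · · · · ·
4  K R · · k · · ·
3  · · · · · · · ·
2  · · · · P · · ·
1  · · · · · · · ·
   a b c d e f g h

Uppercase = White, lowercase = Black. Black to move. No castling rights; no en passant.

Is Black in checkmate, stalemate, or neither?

Black to move; black king on e4.
In check: yes, from the white rook on b4.
Legal moves for Black: Kf5, Ke5, Kd5, Ke3, Qxb4+.
Black is in check but has 5 legal moves → neither.

neither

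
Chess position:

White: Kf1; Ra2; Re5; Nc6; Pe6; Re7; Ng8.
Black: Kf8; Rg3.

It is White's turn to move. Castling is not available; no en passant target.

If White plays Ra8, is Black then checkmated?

After Ra8: black king on f8; in check: yes, from the white rook on a8.
King squares — e7: attacked by Nc6; f7: attacked by Pe6; g7: attacked by Re7; e8: attacked by Re7; g8: attacked by Ra8.
Black has no legal moves → checkmate.

yes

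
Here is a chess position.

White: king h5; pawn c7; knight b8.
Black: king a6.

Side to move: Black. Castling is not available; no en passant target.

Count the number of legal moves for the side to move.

5

Black to move; king on a6.
In check: yes, from the white knight on b8.
Legal moves: Kb7, Ka7, Kb6, Kb5, Ka5.
Count: 5.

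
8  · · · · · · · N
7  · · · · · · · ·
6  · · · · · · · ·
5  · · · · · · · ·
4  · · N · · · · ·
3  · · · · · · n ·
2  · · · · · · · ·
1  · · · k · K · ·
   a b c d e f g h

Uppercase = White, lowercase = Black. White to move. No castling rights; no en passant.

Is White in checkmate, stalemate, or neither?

White to move; white king on f1.
In check: yes, from the black knight on g3.
King squares — e1: attacked by Kd1; g1: available; e2: attacked by Kd1; f2: available; g2: available.
Legal moves for White: Kg2, Kf2, Kg1.
White is in check but has 3 legal moves → neither.

neither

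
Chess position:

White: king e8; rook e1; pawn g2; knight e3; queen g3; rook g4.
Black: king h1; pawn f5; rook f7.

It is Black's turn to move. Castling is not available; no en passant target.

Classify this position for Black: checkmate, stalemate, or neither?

Black to move; black king on h1.
In check: yes, from the white rook on e1.
King squares — g1: attacked by Re1; g2: attacked by Ne3; h2: attacked by Qg3.
Legal moves for Black: none.
In check with no legal moves → checkmate.

checkmate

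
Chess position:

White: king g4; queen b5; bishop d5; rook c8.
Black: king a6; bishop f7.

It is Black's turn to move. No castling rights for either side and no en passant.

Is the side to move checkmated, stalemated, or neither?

neither

Black to move; black king on a6.
In check: yes, from the white queen on b5.
King squares — a5: attacked by Qb5; b5: available; b6: attacked by Qb5; a7: available; b7: attacked by Qb5.
Legal moves for Black: Ka7, Kxb5.
Black is in check but has 2 legal moves → neither.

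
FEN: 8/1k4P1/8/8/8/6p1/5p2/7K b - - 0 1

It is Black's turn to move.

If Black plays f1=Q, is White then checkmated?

After f1=Q: white king on h1; in check: yes, from the black queen on f1.
King squares — g1: attacked by Qf1; g2: attacked by Qf1; h2: attacked by Pg3.
White has no legal moves → checkmate.

yes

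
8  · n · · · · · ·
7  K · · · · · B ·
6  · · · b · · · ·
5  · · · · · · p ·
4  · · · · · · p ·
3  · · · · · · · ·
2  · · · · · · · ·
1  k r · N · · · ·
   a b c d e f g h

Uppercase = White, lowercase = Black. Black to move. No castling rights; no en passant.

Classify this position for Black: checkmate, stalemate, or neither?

neither

Black to move; black king on a1.
In check: yes, from the white bishop on g7.
Legal moves for Black: Ka2, Be5, Rb2.
Black is in check but has 3 legal moves → neither.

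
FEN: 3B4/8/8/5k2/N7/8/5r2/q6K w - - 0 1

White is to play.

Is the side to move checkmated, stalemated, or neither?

checkmate

White to move; white king on h1.
In check: yes, from the black queen on a1.
King squares — g1: attacked by Qa1; g2: attacked by Rf2; h2: attacked by Rf2.
Legal moves for White: none.
In check with no legal moves → checkmate.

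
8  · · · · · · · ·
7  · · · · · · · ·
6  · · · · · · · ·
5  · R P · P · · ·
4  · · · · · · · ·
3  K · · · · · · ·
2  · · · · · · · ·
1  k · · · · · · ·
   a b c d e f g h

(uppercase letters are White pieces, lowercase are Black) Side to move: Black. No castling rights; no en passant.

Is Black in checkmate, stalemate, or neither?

stalemate

Black to move; black king on a1.
In check: no.
King squares — b1: attacked by Rb5; a2: attacked by Ka3; b2: attacked by Ka3.
Legal moves for Black: none.
Not in check and no legal moves → stalemate.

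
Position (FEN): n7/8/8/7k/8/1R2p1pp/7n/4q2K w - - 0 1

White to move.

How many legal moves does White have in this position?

0

White to move; king on h1.
In check: yes, from the black queen on e1.
Legal moves: none.
Count: 0.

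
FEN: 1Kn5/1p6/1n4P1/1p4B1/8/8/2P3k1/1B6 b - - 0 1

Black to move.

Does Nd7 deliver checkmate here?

After Nd7: white king on b8; in check: yes, from the black knight on d7.
White has 4 legal replies: Kxc8, Ka8, Kc7, Kxb7.
In check but a legal move exists → not checkmate.

no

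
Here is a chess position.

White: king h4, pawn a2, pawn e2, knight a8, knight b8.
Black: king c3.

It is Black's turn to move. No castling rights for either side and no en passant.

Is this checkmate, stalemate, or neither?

Black to move; black king on c3.
In check: no.
Legal moves for Black: Kd4, Kc4, Kb4, Kd2, Kc2, Kb2.
Black has 6 legal moves and is not in check → neither.

neither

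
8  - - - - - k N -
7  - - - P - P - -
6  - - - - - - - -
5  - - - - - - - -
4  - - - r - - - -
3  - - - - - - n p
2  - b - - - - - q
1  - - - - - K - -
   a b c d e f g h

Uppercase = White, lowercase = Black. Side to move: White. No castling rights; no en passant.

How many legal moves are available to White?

1

White to move; king on f1.
In check: yes, from the black knight on g3.
Legal moves: Ke1.
Count: 1.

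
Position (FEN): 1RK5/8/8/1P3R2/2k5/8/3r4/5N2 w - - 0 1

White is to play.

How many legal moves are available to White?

21

White to move; king on c8.
In check: no.
Legal moves: Kc7, Kb7, Ra8, Rb7, Rb6, Rf8, Rf7, Rf6, Rh5, Rg5, Re5, Rd5, Rc5+, Rf4+, Rf3, Rf2, Ng3, Ne3+, Nh2, Nxd2+, b6.
Count: 21.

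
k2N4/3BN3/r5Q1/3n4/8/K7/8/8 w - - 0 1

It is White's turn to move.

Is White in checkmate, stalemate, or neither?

White to move; white king on a3.
In check: yes, from the black rook on a6.
Legal moves for White: Kb3, Kb2, Ba4, Qxa6+.
White is in check but has 4 legal moves → neither.

neither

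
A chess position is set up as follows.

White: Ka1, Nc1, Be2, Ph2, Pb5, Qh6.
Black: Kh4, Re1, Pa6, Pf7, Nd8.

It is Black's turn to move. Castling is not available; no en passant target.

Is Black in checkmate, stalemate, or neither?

Black to move; black king on h4.
In check: yes, from the white queen on h6.
King squares — g3: attacked by Ph2; h3: attacked by Qh6; g4: attacked by Be2; g5: attacked by Qh6; h5: attacked by Be2.
Legal moves for Black: none.
In check with no legal moves → checkmate.

checkmate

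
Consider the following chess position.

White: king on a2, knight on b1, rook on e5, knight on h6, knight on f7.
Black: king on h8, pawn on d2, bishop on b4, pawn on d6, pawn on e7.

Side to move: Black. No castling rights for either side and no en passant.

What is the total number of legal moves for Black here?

Black to move; king on h8.
In check: yes, from the white knight on f7.
Legal moves: Kh7, Kg7.
Count: 2.

2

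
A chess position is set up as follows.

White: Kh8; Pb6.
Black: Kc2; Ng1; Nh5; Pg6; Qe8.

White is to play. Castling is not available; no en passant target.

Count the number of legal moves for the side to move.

White to move; king on h8.
In check: yes, from the black queen on e8.
Legal moves: Kh7.
Count: 1.

1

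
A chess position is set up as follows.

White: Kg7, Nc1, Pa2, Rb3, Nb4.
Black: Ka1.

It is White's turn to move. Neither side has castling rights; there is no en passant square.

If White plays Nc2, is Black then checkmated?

After Nc2: black king on a1; in check: yes, from the white knight on c2.
King squares — b1: attacked by Rb3; a2: attacked by Nc1; b2: attacked by Rb3.
Black has no legal moves → checkmate.

yes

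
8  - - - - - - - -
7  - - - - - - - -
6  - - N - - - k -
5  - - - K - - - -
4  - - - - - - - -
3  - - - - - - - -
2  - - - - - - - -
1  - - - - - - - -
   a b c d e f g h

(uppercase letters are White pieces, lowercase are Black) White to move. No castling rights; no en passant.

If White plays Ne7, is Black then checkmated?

no

After Ne7: black king on g6; in check: yes, from the white knight on e7.
Black has 7 legal replies: Kh7, Kg7, Kf7, Kh6, Kf6, Kh5, Kg5.
In check but a legal move exists → not checkmate.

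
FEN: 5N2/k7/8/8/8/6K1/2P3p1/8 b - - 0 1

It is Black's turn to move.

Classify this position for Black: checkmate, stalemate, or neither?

Black to move; black king on a7.
In check: no.
Legal moves for Black: Kb8, Ka8, Kb7, Kb6, Ka6, g1=Q+, g1=R+, g1=B, g1=N.
Black has 9 legal moves and is not in check → neither.

neither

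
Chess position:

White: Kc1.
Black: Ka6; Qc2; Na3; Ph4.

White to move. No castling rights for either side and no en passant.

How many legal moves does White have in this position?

White to move; king on c1.
In check: yes, from the black queen on c2.
Legal moves: none.
Count: 0.

0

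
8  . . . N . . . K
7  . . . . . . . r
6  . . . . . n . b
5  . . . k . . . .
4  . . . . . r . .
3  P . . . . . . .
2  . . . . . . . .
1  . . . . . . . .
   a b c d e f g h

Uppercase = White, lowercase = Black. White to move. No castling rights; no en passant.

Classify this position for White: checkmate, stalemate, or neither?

White to move; white king on h8.
In check: yes, from the black rook on h7.
King squares — g7: attacked by Bh6; h7: attacked by Nf6; g8: attacked by Nf6.
Legal moves for White: none.
In check with no legal moves → checkmate.

checkmate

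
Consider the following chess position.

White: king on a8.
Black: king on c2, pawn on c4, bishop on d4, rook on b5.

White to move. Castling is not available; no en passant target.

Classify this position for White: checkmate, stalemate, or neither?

stalemate

White to move; white king on a8.
In check: no.
King squares — a7: attacked by Bd4; b7: attacked by Rb5; b8: attacked by Rb5.
Legal moves for White: none.
Not in check and no legal moves → stalemate.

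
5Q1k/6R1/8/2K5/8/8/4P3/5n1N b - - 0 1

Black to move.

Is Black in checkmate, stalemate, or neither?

Black to move; black king on h8.
In check: yes, from the white queen on f8.
King squares — g7: attacked by Qf8; h7: attacked by Rg7; g8: attacked by Rg7.
Legal moves for Black: none.
In check with no legal moves → checkmate.

checkmate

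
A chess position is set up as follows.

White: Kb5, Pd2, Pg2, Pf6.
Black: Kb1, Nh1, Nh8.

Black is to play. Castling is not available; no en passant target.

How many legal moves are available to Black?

Black to move; king on b1.
In check: no.
Legal moves: Nf7, Ng6, Ng3, Nf2, Kc2, Kb2, Ka2, Kc1, Ka1.
Count: 9.

9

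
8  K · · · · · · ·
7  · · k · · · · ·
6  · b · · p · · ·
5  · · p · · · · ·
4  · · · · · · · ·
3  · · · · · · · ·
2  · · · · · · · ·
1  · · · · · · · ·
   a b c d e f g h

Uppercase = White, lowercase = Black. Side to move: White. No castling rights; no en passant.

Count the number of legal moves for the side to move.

White to move; king on a8.
In check: no.
Legal moves: none.
Count: 0.

0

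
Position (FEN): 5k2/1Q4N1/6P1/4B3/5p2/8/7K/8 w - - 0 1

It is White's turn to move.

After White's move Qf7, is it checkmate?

After Qf7: black king on f8; in check: yes, from the white queen on f7.
King squares — e7: attacked by Qf7; f7: attacked by Pg6; g7: attacked by Be5; e8: attacked by Qf7; g8: attacked by Qf7.
Black has no legal moves → checkmate.

yes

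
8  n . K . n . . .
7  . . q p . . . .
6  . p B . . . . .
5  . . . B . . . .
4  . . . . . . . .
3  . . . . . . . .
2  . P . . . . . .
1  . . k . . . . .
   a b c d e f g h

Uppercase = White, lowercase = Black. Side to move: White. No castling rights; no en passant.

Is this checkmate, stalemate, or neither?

White to move; white king on c8.
In check: yes, from the black queen on c7.
King squares — b7: attacked by Qc7; c7: attacked by Na8; d7: attacked by Qc7; b8: attacked by Qc7; d8: attacked by Qc7.
Legal moves for White: none.
In check with no legal moves → checkmate.

checkmate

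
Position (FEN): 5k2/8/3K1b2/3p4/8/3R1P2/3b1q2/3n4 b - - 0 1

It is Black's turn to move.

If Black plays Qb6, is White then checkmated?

After Qb6: white king on d6; in check: yes, from the black queen on b6.
White has 2 legal replies: Kd7, Kxd5.
In check but a legal move exists → not checkmate.

no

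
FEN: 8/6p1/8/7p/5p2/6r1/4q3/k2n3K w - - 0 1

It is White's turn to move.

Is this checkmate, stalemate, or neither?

stalemate

White to move; white king on h1.
In check: no.
King squares — g1: attacked by Rg3; g2: attacked by Qe2; h2: attacked by Qe2.
Legal moves for White: none.
Not in check and no legal moves → stalemate.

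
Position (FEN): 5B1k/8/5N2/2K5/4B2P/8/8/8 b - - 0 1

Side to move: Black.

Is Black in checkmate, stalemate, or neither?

stalemate

Black to move; black king on h8.
In check: no.
King squares — g7: attacked by Bf8; h7: attacked by Be4; g8: attacked by Nf6.
Legal moves for Black: none.
Not in check and no legal moves → stalemate.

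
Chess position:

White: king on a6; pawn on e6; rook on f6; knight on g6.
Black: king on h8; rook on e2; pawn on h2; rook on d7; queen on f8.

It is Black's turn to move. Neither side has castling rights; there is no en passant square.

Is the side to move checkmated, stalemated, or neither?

Black to move; black king on h8.
In check: yes, from the white knight on g6.
Legal moves for Black: Kg8, Kh7, Kg7.
Black is in check but has 3 legal moves → neither.

neither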